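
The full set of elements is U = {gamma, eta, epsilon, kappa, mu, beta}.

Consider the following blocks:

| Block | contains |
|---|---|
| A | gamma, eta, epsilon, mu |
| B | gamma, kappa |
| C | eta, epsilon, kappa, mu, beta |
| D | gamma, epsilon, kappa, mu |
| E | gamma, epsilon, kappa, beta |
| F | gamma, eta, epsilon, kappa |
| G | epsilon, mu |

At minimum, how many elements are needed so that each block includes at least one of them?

The 2 elements {epsilon, kappa} hit every block.
The blocks B, G are pairwise disjoint, so any hitting set needs a separate element for each — at least 2. Hence 2 is optimal.

2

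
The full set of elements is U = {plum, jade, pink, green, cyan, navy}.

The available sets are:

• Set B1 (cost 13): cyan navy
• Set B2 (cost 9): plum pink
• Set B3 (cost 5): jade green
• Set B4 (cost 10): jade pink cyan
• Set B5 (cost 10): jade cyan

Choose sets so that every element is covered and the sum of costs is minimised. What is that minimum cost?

B1, B2, B3 together cover every element (B1 ∪ B2 ∪ B3 = {plum, jade, pink, green, cyan, navy}); total cost 13 + 9 + 5 = 27.
No covering selection has total cost below 27.

27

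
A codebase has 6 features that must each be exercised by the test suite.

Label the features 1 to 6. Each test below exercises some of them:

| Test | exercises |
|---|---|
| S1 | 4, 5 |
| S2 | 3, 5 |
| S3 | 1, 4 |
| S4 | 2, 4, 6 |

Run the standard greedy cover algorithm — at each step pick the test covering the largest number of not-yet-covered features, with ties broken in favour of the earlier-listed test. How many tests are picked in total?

3

Greedy: pick S4 (covers 3 new) → pick S2 (covers 2 new) → pick S3 (covers 1 new). Total picks: 3.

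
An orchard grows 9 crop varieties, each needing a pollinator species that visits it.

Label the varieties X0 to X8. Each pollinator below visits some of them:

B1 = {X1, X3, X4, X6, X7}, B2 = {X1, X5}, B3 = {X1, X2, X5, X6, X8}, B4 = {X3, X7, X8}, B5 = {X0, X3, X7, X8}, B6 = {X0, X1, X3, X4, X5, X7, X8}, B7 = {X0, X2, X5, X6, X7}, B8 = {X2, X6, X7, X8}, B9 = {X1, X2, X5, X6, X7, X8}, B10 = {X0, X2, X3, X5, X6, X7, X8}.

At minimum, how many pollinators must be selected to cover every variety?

2

B1 and B10 together: B1 ∪ B10 = {X0, X1, X2, X3, X4, X5, X6, X7, X8} — every variety is covered.
No single pollinator has all 9 varieties (the largest, B6, has 7), so 2 is optimal.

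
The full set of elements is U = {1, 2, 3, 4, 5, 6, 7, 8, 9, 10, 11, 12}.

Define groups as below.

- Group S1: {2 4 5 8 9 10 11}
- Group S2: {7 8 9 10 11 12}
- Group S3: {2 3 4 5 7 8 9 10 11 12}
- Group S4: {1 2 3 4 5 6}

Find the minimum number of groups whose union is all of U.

Take {S2, S4}. Their union is {1, 2, 3, 4, 5, 6, 7, 8, 9, 10, 11, 12}, which is all 12 elements.
No single group has all 12 elements (the largest, S3, has 10), so 2 is optimal.

2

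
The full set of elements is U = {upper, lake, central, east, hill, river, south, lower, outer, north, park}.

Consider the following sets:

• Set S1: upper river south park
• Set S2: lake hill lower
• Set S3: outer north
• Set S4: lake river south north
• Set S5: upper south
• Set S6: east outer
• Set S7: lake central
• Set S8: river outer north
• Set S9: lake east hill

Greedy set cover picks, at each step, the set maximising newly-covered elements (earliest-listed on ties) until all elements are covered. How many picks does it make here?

5

Greedy: pick S1 (covers 4 new) → pick S2 (covers 3 new) → pick S3 (covers 2 new) → pick S6 (covers 1 new) → pick S7 (covers 1 new). Total picks: 5.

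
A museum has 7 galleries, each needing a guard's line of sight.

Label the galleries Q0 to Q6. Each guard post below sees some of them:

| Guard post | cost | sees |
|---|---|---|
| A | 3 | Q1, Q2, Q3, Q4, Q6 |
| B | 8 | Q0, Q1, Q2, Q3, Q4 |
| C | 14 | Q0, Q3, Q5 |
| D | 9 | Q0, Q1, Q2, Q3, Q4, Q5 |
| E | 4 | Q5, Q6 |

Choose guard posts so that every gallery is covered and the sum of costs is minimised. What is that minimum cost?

12

A, D together cover every gallery (A ∪ D = {Q0, Q1, Q2, Q3, Q4, Q5, Q6}); total cost 3 + 9 = 12.
The greedy pick A, E, B costs 15; no covering selection beats 12.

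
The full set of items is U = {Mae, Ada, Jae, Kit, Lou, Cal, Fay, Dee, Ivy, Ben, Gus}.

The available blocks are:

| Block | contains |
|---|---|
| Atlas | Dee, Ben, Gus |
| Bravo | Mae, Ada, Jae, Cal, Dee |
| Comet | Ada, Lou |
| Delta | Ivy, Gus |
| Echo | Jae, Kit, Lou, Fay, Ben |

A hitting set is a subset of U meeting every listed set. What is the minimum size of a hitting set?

H = {Ada, Ben, Gus} meets every block (each contains at least one member of H), and |H| = 3.
No choice of 2 items meets every block, so 3 is the minimum.

3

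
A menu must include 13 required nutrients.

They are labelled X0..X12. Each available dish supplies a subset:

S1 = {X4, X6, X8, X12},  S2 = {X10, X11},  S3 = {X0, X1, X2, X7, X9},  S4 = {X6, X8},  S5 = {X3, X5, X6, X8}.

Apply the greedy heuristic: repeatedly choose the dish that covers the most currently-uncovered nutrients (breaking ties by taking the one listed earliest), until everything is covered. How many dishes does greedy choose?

Greedy: pick S3 (covers 5 new) → pick S1 (covers 4 new) → pick S2 (covers 2 new) → pick S5 (covers 2 new). Total picks: 4.

4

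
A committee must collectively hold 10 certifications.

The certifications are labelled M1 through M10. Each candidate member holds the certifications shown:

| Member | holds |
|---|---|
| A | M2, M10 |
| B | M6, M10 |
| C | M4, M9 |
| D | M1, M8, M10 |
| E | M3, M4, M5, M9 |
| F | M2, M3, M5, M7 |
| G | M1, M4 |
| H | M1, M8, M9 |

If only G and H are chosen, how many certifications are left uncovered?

6

Union of G, H = {M1, M4, M8, M9}.
Not covered: M2, M3, M5, M6, M7, M10 — 6 certifications.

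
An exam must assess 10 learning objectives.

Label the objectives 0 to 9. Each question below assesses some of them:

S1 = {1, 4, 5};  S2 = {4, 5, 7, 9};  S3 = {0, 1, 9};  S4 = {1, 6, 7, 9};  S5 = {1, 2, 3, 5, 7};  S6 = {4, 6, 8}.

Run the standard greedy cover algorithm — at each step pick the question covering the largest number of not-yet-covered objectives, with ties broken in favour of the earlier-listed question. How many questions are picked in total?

3

Greedy: pick S5 (covers 5 new) → pick S6 (covers 3 new) → pick S3 (covers 2 new). Total picks: 3.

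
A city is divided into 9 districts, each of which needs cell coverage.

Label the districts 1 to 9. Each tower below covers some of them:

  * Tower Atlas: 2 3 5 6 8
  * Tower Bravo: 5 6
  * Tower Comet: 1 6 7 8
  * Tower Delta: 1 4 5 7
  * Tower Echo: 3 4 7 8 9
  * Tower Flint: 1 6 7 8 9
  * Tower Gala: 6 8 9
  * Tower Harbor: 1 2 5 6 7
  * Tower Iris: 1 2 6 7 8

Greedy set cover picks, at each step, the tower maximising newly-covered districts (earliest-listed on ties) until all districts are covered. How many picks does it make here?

Greedy: pick Atlas (covers 5 new) → pick Delta (covers 3 new) → pick Echo (covers 1 new). Total picks: 3.
(The true minimum cover uses only 2 towers, so greedy is not optimal here.)

3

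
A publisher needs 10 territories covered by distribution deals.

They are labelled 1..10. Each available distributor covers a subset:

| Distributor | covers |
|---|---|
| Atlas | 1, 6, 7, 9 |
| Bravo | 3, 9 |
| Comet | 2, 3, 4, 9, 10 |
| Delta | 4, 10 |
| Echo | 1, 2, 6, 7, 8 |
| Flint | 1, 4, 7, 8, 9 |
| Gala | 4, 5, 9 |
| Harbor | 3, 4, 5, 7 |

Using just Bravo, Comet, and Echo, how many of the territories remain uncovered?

1

Union of Bravo, Comet, Echo = {1, 2, 3, 4, 6, 7, 8, 9, 10}.
Not covered: 5 — 1 territory.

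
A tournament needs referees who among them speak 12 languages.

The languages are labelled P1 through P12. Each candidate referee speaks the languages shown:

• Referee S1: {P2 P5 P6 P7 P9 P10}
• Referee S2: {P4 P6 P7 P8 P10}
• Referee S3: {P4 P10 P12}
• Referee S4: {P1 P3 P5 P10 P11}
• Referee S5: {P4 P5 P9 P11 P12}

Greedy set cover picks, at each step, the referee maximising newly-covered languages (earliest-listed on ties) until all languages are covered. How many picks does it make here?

Greedy: pick S1 (covers 6 new) → pick S4 (covers 3 new) → pick S2 (covers 2 new) → pick S3 (covers 1 new). Total picks: 4.

4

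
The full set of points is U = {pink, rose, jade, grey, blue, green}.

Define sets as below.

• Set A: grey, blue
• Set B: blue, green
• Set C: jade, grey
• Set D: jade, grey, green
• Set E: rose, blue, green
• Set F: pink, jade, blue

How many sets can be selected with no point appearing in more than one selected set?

2

B, C are pairwise disjoint (B={blue,green}; C={jade,grey}).
Every remaining set overlaps one of these, and no 3 of the listed sets are pairwise disjoint, so 2 is the maximum.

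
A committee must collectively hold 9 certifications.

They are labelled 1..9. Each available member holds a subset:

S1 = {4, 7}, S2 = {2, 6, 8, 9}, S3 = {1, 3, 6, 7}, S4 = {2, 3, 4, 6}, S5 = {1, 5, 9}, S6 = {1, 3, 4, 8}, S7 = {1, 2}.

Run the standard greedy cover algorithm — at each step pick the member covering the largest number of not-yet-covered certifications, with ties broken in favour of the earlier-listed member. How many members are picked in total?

4

Greedy: pick S2 (covers 4 new) → pick S3 (covers 3 new) → pick S1 (covers 1 new) → pick S5 (covers 1 new). Total picks: 4.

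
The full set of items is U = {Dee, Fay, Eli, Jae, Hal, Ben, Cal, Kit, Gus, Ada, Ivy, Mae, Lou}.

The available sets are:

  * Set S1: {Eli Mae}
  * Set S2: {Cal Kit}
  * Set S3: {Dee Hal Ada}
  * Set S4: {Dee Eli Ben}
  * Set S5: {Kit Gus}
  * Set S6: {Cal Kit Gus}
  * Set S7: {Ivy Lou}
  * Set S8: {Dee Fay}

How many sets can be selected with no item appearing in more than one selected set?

4

S1, S3, S6, S7 are pairwise disjoint (S1={Eli,Mae}; S3={Dee,Hal,Ada}; S6={Cal,Kit,Gus}; S7={Ivy,Lou}).
Every remaining set overlaps one of these, and no 5 of the listed sets are pairwise disjoint, so 4 is the maximum.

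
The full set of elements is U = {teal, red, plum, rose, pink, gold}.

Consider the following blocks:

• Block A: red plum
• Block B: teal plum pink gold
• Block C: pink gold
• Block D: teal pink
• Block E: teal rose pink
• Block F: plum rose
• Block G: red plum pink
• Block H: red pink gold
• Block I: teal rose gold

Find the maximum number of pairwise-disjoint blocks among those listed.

F, H are pairwise disjoint (F={plum,rose}; H={red,pink,gold}).
Every remaining block overlaps one of these, and no 3 of the listed blocks are pairwise disjoint, so 2 is the maximum.

2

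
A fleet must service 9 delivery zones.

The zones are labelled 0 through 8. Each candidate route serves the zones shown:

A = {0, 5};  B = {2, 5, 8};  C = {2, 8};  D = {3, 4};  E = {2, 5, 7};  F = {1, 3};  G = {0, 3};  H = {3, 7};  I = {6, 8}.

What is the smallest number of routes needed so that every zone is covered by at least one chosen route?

D and E and F and G and I together: D ∪ E ∪ F ∪ G ∪ I = {0, 1, 2, 3, 4, 5, 6, 7, 8} — every zone is covered.
No 4 of the 9 routes cover everything (all 126 combinations miss at least one zone), so 5 is optimal.

5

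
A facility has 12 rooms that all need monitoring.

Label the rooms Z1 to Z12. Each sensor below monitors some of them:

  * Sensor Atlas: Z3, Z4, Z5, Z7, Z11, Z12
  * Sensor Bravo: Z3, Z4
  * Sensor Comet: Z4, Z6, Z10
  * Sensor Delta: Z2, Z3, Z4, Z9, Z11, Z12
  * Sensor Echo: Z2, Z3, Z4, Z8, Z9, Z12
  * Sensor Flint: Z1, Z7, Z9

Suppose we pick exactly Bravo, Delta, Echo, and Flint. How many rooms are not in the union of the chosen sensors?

Union of Bravo, Delta, Echo, Flint = {Z1, Z2, Z3, Z4, Z7, Z8, Z9, Z11, Z12}.
Not covered: Z5, Z6, Z10 — 3 rooms.

3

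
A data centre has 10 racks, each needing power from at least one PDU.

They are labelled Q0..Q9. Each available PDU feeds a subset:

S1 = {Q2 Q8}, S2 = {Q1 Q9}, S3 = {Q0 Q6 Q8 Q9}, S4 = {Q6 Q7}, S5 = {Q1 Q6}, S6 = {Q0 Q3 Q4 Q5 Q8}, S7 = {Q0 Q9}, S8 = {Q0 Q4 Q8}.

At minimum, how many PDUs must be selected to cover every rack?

4

Take {S1, S2, S4, S6}. Their union is {Q0, Q1, Q2, Q3, Q4, Q5, Q6, Q7, Q8, Q9}, which is all 10 racks.
Only S6 contains Q3, so S6 is forced; the remaining 5 racks need at least 3 more PDUs (each remaining PDU adds at most 2) — so at least 4 PDUs are needed, and 4 is optimal.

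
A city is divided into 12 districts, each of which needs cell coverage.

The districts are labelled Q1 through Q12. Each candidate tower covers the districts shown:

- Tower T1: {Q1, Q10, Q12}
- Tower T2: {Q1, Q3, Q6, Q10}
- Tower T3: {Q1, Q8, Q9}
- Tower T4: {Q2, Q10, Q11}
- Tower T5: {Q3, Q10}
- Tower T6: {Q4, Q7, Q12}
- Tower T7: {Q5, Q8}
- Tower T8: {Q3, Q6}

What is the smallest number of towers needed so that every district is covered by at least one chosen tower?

T2 and T3 and T4 and T6 and T7 together: T2 ∪ T3 ∪ T4 ∪ T6 ∪ T7 = {Q1, Q2, Q3, Q4, Q5, Q6, Q7, Q8, Q9, Q10, Q11, Q12} — every district is covered.
No 4 of the 8 towers cover everything (all 70 combinations miss at least one district), so 5 is optimal.

5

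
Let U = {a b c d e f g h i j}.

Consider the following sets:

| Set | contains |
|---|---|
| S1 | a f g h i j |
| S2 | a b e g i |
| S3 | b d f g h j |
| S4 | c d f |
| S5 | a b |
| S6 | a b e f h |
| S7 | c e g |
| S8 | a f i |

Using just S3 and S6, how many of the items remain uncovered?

Union of S3, S6 = {a, b, d, e, f, g, h, j}.
Not covered: c, i — 2 items.

2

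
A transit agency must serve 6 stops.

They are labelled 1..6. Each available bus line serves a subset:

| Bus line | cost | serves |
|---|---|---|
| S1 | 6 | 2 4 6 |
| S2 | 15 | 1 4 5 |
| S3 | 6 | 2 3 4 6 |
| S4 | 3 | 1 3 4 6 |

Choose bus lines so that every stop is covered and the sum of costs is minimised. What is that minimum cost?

21

S2, S3 together cover every stop (S2 ∪ S3 = {1, 2, 3, 4, 5, 6}); total cost 15 + 6 = 21.
The greedy pick S4, S1, S2 costs 24; no covering selection beats 21.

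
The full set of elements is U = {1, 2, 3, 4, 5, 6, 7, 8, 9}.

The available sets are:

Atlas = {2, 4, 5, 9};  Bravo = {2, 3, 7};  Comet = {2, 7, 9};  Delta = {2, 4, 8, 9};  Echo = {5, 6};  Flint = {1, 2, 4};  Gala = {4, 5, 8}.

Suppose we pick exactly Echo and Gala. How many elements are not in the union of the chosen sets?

5

Union of Echo, Gala = {4, 5, 6, 8}.
Not covered: 1, 2, 3, 7, 9 — 5 elements.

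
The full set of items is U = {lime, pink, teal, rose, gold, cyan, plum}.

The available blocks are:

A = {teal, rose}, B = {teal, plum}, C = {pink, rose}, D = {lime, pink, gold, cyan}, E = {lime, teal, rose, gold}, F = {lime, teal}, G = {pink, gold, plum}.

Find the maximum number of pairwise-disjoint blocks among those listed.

F, G are pairwise disjoint (F={lime,teal}; G={pink,gold,plum}).
Every remaining block overlaps one of these, and no 3 of the listed blocks are pairwise disjoint, so 2 is the maximum.

2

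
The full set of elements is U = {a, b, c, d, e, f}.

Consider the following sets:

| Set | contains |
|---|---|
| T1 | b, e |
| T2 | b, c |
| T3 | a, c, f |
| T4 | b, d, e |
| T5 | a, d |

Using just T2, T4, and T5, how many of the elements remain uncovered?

1

Union of T2, T4, T5 = {a, b, c, d, e}.
Not covered: f — 1 element.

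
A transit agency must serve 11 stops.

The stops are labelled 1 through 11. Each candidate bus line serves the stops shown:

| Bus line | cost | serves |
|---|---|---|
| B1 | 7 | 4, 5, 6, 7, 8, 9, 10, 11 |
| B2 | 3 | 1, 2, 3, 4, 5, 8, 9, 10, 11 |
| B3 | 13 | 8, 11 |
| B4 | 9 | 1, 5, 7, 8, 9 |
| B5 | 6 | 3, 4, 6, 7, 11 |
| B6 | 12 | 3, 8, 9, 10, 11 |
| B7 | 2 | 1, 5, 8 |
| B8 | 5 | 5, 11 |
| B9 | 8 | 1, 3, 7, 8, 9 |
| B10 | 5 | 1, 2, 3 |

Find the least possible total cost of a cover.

B2, B5 together cover every stop (B2 ∪ B5 = {1, 2, 3, 4, 5, 6, 7, 8, 9, 10, 11}); total cost 3 + 6 = 9.
No covering selection has total cost below 9.

9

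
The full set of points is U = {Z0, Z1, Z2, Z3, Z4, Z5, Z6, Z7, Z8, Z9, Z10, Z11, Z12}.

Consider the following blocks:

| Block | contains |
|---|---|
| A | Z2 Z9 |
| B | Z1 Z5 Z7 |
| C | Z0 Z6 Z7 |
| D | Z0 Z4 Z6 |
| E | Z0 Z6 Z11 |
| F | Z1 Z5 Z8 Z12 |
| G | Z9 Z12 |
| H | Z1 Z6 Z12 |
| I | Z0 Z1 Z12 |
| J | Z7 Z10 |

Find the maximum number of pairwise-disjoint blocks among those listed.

4

A, E, F, J are pairwise disjoint (A={Z2,Z9}; E={Z0,Z6,Z11}; F={Z1,Z5,Z8,Z12}; J={Z7,Z10}).
Every remaining block overlaps one of these, and no 5 of the listed blocks are pairwise disjoint, so 4 is the maximum.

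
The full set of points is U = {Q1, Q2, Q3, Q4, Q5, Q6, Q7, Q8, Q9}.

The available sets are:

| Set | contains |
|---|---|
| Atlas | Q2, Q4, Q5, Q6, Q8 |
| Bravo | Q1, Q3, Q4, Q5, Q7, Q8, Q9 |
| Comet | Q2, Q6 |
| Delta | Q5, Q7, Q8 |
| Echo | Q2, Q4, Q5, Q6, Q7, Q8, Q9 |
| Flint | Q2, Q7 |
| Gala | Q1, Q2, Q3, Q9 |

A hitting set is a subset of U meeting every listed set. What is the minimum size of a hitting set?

2

Take H = {Q2, Q7}. Each listed set contains at least one of these, so H is a hitting set of size 2.
The sets Bravo, Comet are pairwise disjoint, so any hitting set needs a separate point for each — at least 2. Hence 2 is optimal.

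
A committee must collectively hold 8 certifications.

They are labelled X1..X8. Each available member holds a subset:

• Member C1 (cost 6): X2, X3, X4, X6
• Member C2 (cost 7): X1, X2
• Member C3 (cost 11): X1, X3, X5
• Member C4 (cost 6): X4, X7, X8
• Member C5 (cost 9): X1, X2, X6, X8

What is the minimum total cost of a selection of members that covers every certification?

C1, C3, C4 together cover every certification (C1 ∪ C3 ∪ C4 = {X1, X2, X3, X4, X5, X6, X7, X8}); total cost 6 + 11 + 6 = 23.
No covering selection has total cost below 23.

23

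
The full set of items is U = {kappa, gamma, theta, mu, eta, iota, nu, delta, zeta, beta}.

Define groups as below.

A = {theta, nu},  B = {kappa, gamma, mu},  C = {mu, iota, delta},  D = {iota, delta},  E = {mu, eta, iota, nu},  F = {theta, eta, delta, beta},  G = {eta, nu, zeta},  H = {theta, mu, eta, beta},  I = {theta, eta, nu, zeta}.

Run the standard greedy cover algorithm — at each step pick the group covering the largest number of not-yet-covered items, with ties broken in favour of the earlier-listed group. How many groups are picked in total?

Greedy: pick E (covers 4 new) → pick F (covers 3 new) → pick B (covers 2 new) → pick G (covers 1 new). Total picks: 4.

4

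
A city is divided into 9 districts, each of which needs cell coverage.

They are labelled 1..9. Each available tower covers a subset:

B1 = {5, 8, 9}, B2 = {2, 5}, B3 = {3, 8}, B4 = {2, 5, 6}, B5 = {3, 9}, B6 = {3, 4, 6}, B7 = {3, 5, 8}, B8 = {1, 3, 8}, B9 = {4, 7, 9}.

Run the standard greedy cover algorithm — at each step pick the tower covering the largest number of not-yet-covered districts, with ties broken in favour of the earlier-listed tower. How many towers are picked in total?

5

Greedy: pick B1 (covers 3 new) → pick B6 (covers 3 new) → pick B2 (covers 1 new) → pick B8 (covers 1 new) → pick B9 (covers 1 new). Total picks: 5.
(The true minimum cover uses only 3 towers, so greedy is not optimal here.)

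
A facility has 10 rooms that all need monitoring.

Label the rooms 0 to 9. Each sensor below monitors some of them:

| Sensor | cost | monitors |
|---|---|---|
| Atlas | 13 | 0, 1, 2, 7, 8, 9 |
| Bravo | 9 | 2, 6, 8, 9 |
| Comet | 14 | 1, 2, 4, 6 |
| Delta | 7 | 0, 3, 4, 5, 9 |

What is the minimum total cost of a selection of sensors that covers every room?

Atlas, Bravo, Delta together cover every room (Atlas ∪ Bravo ∪ Delta = {0, 1, 2, 3, 4, 5, 6, 7, 8, 9}); total cost 13 + 9 + 7 = 29.
No covering selection has total cost below 29.

29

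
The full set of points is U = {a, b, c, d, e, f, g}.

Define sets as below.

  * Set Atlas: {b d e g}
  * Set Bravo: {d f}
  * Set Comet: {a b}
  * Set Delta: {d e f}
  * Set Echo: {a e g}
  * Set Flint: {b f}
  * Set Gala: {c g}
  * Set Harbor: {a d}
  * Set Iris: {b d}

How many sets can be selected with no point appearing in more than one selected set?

3

Comet, Delta, Gala are pairwise disjoint (Comet={a,b}; Delta={d,e,f}; Gala={c,g}).
Every remaining set overlaps one of these, and no 4 of the listed sets are pairwise disjoint, so 3 is the maximum.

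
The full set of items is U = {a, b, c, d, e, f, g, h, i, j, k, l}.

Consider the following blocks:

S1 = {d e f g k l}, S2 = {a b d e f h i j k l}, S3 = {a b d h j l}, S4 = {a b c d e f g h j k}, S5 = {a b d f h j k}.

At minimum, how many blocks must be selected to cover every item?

S2 and S4 cover everything between them: the union {a, b, c, d, e, f, g, h, i, j, k, l} is all of U.
No single block has all 12 items (the largest, S2, has 10), so 2 is optimal.

2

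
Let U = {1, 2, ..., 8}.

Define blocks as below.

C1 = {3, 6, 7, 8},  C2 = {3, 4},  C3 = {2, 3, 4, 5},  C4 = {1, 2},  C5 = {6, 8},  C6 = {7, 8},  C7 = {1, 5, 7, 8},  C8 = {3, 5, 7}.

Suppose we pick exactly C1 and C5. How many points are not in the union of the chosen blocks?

4

Union of C1, C5 = {3, 6, 7, 8}.
Not covered: 1, 2, 4, 5 — 4 points.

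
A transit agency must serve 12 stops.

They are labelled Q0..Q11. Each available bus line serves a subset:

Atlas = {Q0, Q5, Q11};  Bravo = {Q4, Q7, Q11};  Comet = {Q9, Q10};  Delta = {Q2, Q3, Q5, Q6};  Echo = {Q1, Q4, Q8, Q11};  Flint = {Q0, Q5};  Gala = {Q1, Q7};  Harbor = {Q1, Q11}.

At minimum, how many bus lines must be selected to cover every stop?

Atlas and Bravo and Comet and Delta and Echo together: Atlas ∪ Bravo ∪ Comet ∪ Delta ∪ Echo = {Q0, Q1, Q2, Q3, Q4, Q5, Q6, Q7, Q8, Q9, Q10, Q11} — every stop is covered.
No 4 of the 8 bus lines cover everything (all 70 combinations miss at least one stop), so 5 is optimal.

5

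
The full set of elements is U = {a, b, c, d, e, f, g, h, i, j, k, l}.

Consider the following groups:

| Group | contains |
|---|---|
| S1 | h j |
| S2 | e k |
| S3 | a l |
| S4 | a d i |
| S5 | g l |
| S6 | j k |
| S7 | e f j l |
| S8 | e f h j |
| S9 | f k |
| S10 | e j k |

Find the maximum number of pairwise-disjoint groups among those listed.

4

S1, S4, S5, S9 are pairwise disjoint (S1={h,j}; S4={a,d,i}; S5={g,l}; S9={f,k}).
Every remaining group overlaps one of these, and no 5 of the listed groups are pairwise disjoint, so 4 is the maximum.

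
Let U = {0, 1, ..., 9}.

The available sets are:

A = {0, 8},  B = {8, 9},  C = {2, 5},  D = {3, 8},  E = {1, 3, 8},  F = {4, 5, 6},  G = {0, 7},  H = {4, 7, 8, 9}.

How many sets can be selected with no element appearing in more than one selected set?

3

C, D, G are pairwise disjoint (C={2,5}; D={3,8}; G={0,7}).
Every remaining set overlaps one of these, and no 4 of the listed sets are pairwise disjoint, so 3 is the maximum.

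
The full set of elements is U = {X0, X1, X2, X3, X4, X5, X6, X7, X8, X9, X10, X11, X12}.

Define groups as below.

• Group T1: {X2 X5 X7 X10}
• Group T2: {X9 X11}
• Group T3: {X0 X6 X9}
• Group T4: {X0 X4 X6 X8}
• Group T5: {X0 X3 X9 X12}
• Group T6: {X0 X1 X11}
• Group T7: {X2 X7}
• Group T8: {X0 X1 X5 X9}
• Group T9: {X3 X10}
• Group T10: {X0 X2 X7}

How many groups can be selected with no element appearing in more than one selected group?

4

T2, T4, T7, T9 are pairwise disjoint (T2={X9,X11}; T4={X0,X4,X6,X8}; T7={X2,X7}; T9={X3,X10}).
Every remaining group overlaps one of these, and no 5 of the listed groups are pairwise disjoint, so 4 is the maximum.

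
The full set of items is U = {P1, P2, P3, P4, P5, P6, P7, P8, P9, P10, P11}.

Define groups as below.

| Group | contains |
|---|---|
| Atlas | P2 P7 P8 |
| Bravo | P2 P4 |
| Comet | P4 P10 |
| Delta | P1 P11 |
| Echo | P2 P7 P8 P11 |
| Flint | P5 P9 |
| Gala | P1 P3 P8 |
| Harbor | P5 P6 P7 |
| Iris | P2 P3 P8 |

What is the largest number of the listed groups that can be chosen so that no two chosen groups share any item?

Atlas, Comet, Delta, Flint are pairwise disjoint (Atlas={P2,P7,P8}; Comet={P4,P10}; Delta={P1,P11}; Flint={P5,P9}).
Every remaining group overlaps one of these, and no 5 of the listed groups are pairwise disjoint, so 4 is the maximum.

4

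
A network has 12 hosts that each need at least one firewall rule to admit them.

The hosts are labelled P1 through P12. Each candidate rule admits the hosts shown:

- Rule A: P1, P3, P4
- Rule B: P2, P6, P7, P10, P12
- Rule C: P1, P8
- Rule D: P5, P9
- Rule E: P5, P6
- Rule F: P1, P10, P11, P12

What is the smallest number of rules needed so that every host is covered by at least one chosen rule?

Take {A, B, C, D, F}. Their union is {P1, P2, P3, P4, P5, P6, P7, P8, P9, P10, P11, P12}, which is all 12 hosts.
No 4 of the 6 rules cover everything (all 15 combinations miss at least one host), so 5 is optimal.

5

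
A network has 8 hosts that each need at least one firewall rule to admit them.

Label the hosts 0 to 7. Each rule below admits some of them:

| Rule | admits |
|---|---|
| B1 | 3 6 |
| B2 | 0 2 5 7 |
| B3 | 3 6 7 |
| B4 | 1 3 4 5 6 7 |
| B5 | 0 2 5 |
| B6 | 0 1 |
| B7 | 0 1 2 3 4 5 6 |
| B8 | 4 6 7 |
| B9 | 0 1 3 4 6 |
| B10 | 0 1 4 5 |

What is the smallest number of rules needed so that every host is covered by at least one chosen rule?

2

Take {B4, B5}. Their union is {0, 1, 2, 3, 4, 5, 6, 7}, which is all 8 hosts.
No single rule has all 8 hosts (the largest, B7, has 7), so 2 is optimal.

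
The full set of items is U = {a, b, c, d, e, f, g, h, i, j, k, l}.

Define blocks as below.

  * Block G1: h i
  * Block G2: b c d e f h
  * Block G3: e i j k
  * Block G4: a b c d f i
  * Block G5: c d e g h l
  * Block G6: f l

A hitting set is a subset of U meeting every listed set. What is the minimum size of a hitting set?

3

Take T = {d, f, i}. Each listed block contains at least one of these, so T is a hitting set of size 3.
No choice of 2 items meets every block, so 3 is the minimum.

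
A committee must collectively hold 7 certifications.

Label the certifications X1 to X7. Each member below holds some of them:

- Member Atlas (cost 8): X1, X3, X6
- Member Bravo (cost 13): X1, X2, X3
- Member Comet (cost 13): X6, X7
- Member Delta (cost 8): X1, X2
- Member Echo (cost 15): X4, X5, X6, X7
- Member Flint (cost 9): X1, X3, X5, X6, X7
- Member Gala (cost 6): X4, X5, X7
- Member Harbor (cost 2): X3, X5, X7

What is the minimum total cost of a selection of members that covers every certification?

Atlas, Delta, Gala together cover every certification (Atlas ∪ Delta ∪ Gala = {X1, X2, X3, X4, X5, X6, X7}); total cost 8 + 8 + 6 = 22.
The greedy pick Harbor, Atlas, Gala, Delta costs 24; no covering selection beats 22.

22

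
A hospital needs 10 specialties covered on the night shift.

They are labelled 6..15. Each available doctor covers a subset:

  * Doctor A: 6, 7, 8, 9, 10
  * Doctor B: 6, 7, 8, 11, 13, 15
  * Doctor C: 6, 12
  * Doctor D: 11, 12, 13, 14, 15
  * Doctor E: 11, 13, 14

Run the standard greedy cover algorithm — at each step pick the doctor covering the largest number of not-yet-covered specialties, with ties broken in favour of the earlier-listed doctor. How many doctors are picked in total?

3

Greedy: pick B (covers 6 new) → pick A (covers 2 new) → pick D (covers 2 new). Total picks: 3.
(The true minimum cover uses only 2 doctors, so greedy is not optimal here.)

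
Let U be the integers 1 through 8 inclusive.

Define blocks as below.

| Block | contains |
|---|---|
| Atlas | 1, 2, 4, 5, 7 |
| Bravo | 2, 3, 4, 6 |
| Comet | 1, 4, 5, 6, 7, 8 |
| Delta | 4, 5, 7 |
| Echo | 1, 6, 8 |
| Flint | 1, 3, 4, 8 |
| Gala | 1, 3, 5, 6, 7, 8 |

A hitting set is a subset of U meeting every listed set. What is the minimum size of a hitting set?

Take H = {4, 6}. Each listed block contains at least one of these, so H is a hitting set of size 2.
The blocks Delta, Echo are pairwise disjoint, so any hitting set needs a separate point for each — at least 2. Hence 2 is optimal.

2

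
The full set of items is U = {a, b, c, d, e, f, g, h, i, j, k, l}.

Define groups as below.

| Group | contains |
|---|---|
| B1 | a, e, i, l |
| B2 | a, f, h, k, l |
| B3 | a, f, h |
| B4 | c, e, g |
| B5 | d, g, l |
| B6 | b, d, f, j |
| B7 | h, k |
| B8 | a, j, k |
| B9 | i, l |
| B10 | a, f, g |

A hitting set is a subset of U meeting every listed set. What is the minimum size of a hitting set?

Take T = {g, h, i, j}. Each listed group contains at least one of these, so T is a hitting set of size 4.
The groups B4, B6, B7, B9 are pairwise disjoint, so any hitting set needs a separate item for each — at least 4. Hence 4 is optimal.

4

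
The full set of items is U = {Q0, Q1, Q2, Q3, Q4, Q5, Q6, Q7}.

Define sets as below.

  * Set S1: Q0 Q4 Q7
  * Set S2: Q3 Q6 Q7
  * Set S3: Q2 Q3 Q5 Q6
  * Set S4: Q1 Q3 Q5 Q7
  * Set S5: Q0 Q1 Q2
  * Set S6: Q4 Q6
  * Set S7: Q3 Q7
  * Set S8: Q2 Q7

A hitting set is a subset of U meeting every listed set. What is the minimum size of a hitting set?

3

H = {Q2, Q4, Q7} meets every set (each contains at least one member of H), and |H| = 3.
The sets S5, S6, S7 are pairwise disjoint, so any hitting set needs a separate item for each — at least 3. Hence 3 is optimal.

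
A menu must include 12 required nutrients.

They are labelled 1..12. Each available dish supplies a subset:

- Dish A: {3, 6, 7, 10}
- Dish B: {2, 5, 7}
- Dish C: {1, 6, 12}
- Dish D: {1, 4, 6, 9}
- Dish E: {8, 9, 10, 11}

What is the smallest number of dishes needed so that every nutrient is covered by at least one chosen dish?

5

Take {A, B, C, D, E}. Their union is {1, 2, 3, 4, 5, 6, 7, 8, 9, 10, 11, 12}, which is all 12 nutrients.
No 4 of the 5 dishes cover everything (all 5 combinations miss at least one nutrient), so 5 is optimal.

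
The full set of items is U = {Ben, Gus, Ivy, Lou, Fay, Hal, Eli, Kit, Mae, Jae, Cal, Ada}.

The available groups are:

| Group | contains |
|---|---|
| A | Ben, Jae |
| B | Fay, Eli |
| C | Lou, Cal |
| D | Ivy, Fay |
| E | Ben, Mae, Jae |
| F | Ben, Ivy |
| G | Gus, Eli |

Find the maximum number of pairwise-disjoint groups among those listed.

C, D, E, G are pairwise disjoint (C={Lou,Cal}; D={Ivy,Fay}; E={Ben,Mae,Jae}; G={Gus,Eli}).
Every remaining group overlaps one of these, and no 5 of the listed groups are pairwise disjoint, so 4 is the maximum.

4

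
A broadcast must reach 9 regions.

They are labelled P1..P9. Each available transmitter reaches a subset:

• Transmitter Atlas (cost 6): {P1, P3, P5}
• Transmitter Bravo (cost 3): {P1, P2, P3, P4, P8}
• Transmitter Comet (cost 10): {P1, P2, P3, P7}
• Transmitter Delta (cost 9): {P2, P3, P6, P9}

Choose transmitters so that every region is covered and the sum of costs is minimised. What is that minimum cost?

28

Atlas, Bravo, Comet, Delta together cover every region (Atlas ∪ Bravo ∪ Comet ∪ Delta = {P1, P2, P3, P4, P5, P6, P7, P8, P9}); total cost 6 + 3 + 10 + 9 = 28.
No covering selection has total cost below 28.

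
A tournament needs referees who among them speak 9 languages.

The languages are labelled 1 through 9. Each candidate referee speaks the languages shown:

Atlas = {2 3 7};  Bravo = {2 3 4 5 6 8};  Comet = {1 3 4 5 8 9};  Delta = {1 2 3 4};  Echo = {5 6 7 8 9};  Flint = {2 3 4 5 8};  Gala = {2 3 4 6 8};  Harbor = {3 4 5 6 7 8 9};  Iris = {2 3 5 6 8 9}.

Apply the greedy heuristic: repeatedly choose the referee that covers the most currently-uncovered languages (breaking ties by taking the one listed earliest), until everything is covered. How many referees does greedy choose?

2

Greedy: pick Harbor (covers 7 new) → pick Delta (covers 2 new). Total picks: 2.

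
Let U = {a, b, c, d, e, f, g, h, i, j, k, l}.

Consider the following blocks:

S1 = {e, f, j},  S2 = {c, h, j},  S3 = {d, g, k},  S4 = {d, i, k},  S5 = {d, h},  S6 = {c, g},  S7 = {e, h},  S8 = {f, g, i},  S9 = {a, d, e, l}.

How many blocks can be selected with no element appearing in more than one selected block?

3

S4, S6, S7 are pairwise disjoint (S4={d,i,k}; S6={c,g}; S7={e,h}).
Every remaining block overlaps one of these, and no 4 of the listed blocks are pairwise disjoint, so 3 is the maximum.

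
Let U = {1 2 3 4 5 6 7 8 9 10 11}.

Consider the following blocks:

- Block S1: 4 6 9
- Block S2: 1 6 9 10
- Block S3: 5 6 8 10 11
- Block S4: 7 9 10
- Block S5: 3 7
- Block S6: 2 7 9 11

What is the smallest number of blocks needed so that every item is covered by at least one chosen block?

S1 and S2 and S3 and S5 and S6 together: S1 ∪ S2 ∪ S3 ∪ S5 ∪ S6 = {1, 2, 3, 4, 5, 6, 7, 8, 9, 10, 11} — every item is covered.
No 4 of the 6 blocks cover everything (all 15 combinations miss at least one item), so 5 is optimal.

5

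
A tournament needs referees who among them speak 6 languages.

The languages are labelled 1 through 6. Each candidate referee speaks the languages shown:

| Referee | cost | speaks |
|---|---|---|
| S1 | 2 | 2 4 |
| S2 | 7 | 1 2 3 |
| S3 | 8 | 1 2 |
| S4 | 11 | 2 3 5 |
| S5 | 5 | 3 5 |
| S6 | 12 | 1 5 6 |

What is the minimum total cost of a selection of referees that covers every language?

19

S1, S5, S6 together cover every language (S1 ∪ S5 ∪ S6 = {1, 2, 3, 4, 5, 6}); total cost 2 + 5 + 12 = 19.
No covering selection has total cost below 19.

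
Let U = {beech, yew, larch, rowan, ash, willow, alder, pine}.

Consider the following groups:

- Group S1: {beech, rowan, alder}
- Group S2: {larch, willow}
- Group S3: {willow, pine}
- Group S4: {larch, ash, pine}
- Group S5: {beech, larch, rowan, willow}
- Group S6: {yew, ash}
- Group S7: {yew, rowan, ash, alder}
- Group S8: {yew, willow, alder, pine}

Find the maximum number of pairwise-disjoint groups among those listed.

3

S1, S3, S6 are pairwise disjoint (S1={beech,rowan,alder}; S3={willow,pine}; S6={yew,ash}).
Every remaining group overlaps one of these, and no 4 of the listed groups are pairwise disjoint, so 3 is the maximum.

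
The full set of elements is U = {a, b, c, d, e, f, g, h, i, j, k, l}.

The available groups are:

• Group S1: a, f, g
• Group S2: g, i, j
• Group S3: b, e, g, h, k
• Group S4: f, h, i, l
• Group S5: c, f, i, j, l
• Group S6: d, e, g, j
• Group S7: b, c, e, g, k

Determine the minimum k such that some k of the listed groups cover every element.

Take {S1, S4, S6, S7}. Their union is {a, b, c, d, e, f, g, h, i, j, k, l}, which is all 12 elements.
Only S1 contains a, so S1 is forced; the remaining 9 elements need at least 3 more groups (each remaining group adds at most 4) — so at least 4 groups are needed, and 4 is optimal.

4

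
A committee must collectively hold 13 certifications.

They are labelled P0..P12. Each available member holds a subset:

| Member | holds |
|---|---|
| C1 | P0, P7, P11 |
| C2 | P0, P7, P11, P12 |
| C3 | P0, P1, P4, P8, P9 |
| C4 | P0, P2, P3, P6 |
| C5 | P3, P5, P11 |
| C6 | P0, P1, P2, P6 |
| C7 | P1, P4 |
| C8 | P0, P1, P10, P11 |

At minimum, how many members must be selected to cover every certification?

Take {C2, C3, C4, C5, C8}. Their union is {P0, P1, P2, P3, P4, P5, P6, P7, P8, P9, P10, P11, P12}, which is all 13 certifications.
No 4 of the 8 members cover everything (all 70 combinations miss at least one certification), so 5 is optimal.

5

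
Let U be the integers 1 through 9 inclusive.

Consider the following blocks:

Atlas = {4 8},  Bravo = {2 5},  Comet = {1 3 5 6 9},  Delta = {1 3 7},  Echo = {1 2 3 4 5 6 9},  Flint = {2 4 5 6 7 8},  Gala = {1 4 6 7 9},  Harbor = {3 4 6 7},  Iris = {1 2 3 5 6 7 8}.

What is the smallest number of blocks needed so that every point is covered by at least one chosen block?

2

Take {Echo, Iris}. Their union is {1, 2, 3, 4, 5, 6, 7, 8, 9}, which is all 9 points.
No single block has all 9 points (the largest, Echo, has 7), so 2 is optimal.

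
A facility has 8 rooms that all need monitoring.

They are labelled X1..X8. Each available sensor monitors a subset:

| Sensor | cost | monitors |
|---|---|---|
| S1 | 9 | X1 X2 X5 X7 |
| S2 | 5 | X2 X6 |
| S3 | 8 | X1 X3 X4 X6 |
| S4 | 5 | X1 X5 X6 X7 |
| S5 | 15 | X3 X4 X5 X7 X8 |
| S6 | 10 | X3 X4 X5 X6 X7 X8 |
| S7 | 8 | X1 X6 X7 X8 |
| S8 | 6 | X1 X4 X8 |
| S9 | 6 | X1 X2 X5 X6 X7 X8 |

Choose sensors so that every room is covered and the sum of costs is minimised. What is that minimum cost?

14

S3, S9 together cover every room (S3 ∪ S9 = {X1, X2, X3, X4, X5, X6, X7, X8}); total cost 8 + 6 = 14.
No covering selection has total cost below 14.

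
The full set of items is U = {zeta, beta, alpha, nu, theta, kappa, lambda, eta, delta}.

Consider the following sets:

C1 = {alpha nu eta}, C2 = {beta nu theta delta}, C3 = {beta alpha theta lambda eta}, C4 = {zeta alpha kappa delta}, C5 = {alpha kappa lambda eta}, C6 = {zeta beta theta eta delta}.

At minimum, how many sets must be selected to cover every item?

3

C2, C3, and C4 cover everything between them: the union {zeta, beta, alpha, nu, theta, kappa, lambda, eta, delta} is all of U.
No 2 of the 6 sets cover everything (all 15 combinations miss at least one item), so 3 is optimal.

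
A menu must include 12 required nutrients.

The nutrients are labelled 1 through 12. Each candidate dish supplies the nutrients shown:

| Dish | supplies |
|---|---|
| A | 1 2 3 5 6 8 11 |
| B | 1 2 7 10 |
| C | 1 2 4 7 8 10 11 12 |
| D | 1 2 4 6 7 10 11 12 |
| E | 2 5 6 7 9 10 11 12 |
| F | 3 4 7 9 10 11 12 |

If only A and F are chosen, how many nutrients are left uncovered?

Union of A, F = {1, 2, 3, 4, 5, 6, 7, 8, 9, 10, 11, 12} — that's every nutrient, so 0 are uncovered.

0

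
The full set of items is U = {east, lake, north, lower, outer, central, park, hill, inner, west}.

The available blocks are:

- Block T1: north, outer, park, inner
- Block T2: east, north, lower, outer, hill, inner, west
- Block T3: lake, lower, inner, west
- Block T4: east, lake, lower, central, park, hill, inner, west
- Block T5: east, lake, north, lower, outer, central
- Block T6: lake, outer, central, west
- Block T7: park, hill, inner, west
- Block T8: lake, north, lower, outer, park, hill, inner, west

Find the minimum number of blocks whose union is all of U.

2

Take {T5, T7}. Their union is {east, lake, north, lower, outer, central, park, hill, inner, west}, which is all 10 items.
No single block has all 10 items (the largest, T4, has 8), so 2 is optimal.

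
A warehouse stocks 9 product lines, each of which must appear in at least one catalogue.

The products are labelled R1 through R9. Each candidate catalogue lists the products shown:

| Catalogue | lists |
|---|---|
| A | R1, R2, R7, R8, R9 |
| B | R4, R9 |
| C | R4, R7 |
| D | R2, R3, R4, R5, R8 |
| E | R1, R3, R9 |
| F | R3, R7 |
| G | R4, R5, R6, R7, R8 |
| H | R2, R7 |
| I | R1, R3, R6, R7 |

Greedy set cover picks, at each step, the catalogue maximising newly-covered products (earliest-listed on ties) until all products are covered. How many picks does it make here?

3

Greedy: pick A (covers 5 new) → pick D (covers 3 new) → pick G (covers 1 new). Total picks: 3.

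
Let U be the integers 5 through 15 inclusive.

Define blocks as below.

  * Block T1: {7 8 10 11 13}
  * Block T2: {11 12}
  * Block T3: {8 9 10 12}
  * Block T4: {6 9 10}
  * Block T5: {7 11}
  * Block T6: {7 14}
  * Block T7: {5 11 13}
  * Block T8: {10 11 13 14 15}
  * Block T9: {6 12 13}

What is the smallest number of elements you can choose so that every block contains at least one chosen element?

4

H = {7, 10, 12, 13} meets every block (each contains at least one member of H), and |H| = 4.
No choice of 3 elements meets every block, so 4 is the minimum.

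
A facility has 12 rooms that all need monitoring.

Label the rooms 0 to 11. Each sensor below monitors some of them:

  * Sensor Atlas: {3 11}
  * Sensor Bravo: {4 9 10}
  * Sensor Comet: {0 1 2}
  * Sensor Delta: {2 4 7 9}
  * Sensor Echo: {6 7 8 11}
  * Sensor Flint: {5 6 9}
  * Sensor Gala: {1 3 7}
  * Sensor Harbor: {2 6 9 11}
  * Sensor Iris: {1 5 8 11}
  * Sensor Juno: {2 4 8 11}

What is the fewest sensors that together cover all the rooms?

Bravo and Comet and Echo and Flint and Gala together: Bravo ∪ Comet ∪ Echo ∪ Flint ∪ Gala = {0, 1, 2, 3, 4, 5, 6, 7, 8, 9, 10, 11} — every room is covered.
No 4 of the 10 sensors cover everything (all 210 combinations miss at least one room), so 5 is optimal.

5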